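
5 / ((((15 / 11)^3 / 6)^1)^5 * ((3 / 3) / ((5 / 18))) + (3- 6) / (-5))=1670899267766260400 / 216726204368279373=7.71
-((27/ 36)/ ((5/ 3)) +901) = -18029/ 20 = -901.45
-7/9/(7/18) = -2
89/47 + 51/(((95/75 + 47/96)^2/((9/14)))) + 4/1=429239779/25978169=16.52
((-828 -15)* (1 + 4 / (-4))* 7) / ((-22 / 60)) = 0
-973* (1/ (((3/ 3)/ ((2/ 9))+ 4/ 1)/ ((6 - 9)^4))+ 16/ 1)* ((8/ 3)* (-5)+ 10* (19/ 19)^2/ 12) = 310501.47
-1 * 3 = -3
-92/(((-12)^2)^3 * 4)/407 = -23/1215295488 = -0.00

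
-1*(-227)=227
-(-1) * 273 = 273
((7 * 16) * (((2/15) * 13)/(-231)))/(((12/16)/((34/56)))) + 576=5980448/10395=575.32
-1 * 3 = -3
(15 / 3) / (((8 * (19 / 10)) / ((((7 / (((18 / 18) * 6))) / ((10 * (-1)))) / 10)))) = -7 / 1824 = -0.00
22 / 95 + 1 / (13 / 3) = 571 / 1235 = 0.46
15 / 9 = 5 / 3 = 1.67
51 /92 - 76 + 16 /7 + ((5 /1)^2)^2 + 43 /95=33789267 /61180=552.29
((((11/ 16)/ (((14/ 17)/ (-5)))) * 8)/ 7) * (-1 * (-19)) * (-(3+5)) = 35530/ 49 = 725.10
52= 52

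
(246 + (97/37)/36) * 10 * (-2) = -1638845/333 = -4921.46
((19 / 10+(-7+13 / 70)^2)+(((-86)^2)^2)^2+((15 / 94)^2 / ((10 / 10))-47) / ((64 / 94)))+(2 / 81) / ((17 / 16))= 30364453318276416469853837 / 10147939200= 2992179271065835.36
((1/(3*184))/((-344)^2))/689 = 1/45006494208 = 0.00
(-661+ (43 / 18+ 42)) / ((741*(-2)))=11099 / 26676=0.42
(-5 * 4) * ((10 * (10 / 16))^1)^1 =-125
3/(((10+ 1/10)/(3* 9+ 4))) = 930/101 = 9.21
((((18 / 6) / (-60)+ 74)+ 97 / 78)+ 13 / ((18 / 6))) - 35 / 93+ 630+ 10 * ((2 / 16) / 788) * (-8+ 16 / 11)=37157570537 / 52398060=709.14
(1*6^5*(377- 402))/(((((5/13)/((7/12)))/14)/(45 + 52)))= -400392720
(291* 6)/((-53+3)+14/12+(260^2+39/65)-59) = 52380/2024783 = 0.03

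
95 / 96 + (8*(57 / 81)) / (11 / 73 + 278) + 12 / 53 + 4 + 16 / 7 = 48957723557 / 6508645920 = 7.52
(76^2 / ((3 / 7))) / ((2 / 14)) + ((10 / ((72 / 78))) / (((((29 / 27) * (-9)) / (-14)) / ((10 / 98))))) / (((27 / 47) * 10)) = 1034172751 / 10962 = 94341.61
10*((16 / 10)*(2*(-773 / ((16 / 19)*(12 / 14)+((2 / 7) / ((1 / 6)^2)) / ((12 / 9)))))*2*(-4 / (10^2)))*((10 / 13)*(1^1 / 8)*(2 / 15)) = 1644944 / 546975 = 3.01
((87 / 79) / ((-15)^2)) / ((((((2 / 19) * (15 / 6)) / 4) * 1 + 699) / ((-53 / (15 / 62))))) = -7242344 / 4721839875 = -0.00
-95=-95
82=82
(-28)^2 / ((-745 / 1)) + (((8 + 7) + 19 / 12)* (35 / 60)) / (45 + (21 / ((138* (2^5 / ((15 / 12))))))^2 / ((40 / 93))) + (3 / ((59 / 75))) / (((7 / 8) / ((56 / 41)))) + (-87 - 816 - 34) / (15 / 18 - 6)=234031857353814427306 / 1255062161423957625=186.47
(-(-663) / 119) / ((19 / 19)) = 39 / 7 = 5.57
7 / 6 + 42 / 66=119 / 66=1.80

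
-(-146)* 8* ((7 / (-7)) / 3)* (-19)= 22192 / 3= 7397.33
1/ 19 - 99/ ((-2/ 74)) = 69598/ 19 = 3663.05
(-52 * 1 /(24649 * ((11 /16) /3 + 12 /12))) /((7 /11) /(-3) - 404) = 0.00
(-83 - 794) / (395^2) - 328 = -51177077 / 156025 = -328.01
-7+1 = -6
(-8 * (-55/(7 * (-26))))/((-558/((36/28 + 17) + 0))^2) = -901120/347093019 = -0.00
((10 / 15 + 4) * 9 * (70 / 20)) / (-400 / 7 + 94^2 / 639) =-657531 / 193748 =-3.39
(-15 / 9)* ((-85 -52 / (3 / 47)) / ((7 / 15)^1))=3213.10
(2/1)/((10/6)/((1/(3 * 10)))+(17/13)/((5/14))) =65/1744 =0.04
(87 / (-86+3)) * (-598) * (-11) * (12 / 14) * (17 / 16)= -14593293 / 2324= -6279.39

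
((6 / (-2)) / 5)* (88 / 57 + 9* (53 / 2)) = -5473 / 38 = -144.03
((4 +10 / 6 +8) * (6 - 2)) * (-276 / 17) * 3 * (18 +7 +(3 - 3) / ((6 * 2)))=-1131600 / 17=-66564.71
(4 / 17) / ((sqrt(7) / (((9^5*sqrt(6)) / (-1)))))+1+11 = -12851.24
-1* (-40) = 40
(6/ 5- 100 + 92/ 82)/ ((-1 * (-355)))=-20024/ 72775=-0.28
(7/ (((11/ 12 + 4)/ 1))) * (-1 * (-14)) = 1176/ 59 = 19.93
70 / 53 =1.32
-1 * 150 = -150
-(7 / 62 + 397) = -24621 / 62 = -397.11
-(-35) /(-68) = -35 /68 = -0.51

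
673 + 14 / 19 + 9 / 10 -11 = 126091 / 190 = 663.64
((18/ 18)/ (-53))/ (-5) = 1/ 265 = 0.00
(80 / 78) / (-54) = -20 / 1053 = -0.02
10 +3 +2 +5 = 20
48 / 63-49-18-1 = -1412 / 21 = -67.24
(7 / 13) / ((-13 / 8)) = -56 / 169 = -0.33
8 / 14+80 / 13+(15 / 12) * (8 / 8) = 2903 / 364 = 7.98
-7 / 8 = -0.88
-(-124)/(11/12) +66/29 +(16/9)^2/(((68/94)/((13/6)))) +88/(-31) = 5889794582/40851459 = 144.18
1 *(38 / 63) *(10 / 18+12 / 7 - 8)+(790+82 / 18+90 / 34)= 53556446 / 67473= 793.75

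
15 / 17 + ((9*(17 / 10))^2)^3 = 218070809717793 / 17000000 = 12827694.69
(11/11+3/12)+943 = 3777/4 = 944.25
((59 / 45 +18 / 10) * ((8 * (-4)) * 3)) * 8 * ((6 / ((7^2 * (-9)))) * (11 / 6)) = 11264 / 189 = 59.60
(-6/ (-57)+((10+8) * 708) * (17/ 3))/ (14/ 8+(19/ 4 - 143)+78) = -2744212/ 2223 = -1234.46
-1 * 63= -63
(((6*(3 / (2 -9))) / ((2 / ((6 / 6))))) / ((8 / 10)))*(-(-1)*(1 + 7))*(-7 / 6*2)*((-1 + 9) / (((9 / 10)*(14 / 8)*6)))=1600 / 63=25.40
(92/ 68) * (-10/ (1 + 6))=-230/ 119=-1.93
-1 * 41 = -41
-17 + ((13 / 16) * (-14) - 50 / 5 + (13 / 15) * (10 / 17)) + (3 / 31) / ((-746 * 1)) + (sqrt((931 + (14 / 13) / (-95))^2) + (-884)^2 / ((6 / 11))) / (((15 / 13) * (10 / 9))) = 12528592642063811 / 11204547000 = 1118170.39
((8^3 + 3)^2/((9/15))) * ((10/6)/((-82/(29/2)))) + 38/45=-320478131/2460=-130275.66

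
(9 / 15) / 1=3 / 5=0.60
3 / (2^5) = 0.09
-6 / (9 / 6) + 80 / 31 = -44 / 31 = -1.42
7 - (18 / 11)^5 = -762211 / 161051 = -4.73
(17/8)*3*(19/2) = 969/16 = 60.56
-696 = -696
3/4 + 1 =1.75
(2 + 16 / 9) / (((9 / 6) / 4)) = 272 / 27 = 10.07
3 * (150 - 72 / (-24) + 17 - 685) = -1545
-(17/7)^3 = -14.32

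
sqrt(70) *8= 8 *sqrt(70)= 66.93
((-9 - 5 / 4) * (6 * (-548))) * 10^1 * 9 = 3033180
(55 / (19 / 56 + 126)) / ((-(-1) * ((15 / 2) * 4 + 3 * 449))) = 616 / 1948455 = 0.00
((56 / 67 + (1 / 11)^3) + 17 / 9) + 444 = 358538728 / 802593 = 446.73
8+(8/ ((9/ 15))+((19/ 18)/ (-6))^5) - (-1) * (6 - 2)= 25.33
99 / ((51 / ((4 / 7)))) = 132 / 119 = 1.11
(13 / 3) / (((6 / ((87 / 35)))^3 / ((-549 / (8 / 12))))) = -174064293 / 686000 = -253.74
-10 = -10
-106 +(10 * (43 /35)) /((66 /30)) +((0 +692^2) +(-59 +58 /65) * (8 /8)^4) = 2395920911 /5005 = 478705.48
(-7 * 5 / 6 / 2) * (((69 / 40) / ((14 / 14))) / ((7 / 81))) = -58.22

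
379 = 379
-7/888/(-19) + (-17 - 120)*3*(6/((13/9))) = -374457077/219336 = -1707.23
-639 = -639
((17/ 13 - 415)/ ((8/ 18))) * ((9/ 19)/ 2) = -217809/ 988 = -220.45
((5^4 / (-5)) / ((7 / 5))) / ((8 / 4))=-625 / 14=-44.64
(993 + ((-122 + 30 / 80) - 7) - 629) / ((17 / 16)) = 3766 / 17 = 221.53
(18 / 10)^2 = 81 / 25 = 3.24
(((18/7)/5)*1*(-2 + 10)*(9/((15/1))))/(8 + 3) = 0.22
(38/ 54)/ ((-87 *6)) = -19/ 14094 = -0.00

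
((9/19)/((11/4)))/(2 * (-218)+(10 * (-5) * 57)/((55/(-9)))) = 18/3173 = 0.01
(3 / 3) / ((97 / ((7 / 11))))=7 / 1067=0.01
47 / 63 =0.75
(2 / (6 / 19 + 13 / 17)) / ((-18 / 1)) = -323 / 3141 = -0.10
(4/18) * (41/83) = 82/747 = 0.11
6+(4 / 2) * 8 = 22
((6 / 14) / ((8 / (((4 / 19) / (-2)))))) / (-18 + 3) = 1 / 2660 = 0.00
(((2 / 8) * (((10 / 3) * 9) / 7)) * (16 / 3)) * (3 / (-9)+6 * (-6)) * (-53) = 231080 / 21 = 11003.81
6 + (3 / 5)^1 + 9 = 78 / 5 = 15.60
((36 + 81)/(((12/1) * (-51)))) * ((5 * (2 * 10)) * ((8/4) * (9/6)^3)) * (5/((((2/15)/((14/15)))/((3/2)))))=-921375/136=-6774.82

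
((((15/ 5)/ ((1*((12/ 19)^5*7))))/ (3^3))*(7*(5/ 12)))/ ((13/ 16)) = 12380495/ 21835008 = 0.57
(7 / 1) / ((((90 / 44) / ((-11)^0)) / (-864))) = -14784 / 5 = -2956.80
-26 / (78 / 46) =-46 / 3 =-15.33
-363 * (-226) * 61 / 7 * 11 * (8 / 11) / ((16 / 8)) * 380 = 7606563360 / 7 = 1086651908.57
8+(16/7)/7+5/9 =3917/441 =8.88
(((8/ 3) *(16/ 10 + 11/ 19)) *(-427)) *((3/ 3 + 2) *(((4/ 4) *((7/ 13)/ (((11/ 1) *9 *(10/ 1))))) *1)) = -274988/ 67925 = -4.05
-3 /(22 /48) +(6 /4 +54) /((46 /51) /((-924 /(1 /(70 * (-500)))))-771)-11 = -123216831040561 /6994026269747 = -17.62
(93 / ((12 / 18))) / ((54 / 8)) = 62 / 3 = 20.67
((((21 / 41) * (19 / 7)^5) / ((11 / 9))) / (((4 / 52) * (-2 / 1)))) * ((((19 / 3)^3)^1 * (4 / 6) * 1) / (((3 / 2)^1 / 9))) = -441572639066 / 1082851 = -407787.07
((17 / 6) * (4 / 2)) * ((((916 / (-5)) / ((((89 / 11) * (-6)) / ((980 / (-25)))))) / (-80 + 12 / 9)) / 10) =2098327 / 1969125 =1.07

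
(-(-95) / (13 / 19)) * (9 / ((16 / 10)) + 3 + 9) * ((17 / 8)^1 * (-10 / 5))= -4326585 / 416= -10400.44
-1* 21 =-21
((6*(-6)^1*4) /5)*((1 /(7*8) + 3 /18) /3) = -62 /35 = -1.77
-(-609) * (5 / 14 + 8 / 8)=1653 / 2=826.50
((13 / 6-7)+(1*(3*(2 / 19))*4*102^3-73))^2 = 23349392168196241 / 12996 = 1796659908294.57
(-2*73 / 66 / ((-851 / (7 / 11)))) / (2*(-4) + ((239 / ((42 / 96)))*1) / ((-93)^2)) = -10312491 / 49479624920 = -0.00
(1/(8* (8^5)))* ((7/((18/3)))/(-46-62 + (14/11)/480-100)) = -385/17993334784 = -0.00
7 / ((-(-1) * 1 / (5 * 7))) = 245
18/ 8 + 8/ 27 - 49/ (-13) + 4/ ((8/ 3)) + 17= 34841/ 1404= 24.82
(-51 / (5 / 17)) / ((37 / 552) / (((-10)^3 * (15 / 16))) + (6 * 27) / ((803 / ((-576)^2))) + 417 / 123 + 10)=-2954328943500 / 1140620216464349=-0.00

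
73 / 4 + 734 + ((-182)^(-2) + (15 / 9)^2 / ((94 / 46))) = 5279580745 / 7005726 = 753.61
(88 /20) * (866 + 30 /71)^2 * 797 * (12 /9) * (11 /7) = 417072749661568 /75615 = 5515740919.94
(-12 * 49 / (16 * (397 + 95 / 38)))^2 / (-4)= -21609 / 10214416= -0.00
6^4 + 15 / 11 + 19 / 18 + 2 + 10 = 259463 / 198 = 1310.42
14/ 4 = 7/ 2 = 3.50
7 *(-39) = -273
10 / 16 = 0.62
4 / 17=0.24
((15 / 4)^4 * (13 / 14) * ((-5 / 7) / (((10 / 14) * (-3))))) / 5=43875 / 3584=12.24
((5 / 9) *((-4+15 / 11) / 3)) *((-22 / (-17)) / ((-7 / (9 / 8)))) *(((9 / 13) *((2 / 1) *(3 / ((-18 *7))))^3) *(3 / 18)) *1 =-145 / 114614136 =-0.00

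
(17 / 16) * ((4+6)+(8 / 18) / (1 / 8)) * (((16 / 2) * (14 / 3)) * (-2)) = -29036 / 27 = -1075.41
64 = 64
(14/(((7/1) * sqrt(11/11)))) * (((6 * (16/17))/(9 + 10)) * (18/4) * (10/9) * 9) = 8640/323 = 26.75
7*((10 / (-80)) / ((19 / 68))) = -119 / 38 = -3.13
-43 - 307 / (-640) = -27213 / 640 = -42.52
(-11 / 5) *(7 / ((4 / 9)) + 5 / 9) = -35.87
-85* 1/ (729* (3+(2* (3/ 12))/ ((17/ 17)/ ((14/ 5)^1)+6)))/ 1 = -7565/ 199746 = -0.04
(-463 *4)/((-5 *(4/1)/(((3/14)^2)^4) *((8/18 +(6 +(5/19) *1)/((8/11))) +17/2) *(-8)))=-519454053/177220128789760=-0.00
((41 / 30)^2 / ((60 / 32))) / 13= 3362 / 43875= 0.08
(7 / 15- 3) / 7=-38 / 105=-0.36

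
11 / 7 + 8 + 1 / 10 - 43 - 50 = -5833 / 70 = -83.33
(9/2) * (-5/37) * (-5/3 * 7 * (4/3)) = 350/37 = 9.46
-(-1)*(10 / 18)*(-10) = -50 / 9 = -5.56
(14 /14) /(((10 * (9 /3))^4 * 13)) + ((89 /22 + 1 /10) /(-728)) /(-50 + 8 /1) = 770039 /5675670000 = 0.00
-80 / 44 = -20 / 11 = -1.82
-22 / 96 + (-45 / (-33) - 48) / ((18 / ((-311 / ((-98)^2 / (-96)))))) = -10501273 / 1267728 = -8.28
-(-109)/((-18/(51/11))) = -1853/66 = -28.08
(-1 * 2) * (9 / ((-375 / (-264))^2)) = -139392 / 15625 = -8.92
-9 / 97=-0.09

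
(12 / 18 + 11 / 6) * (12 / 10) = 3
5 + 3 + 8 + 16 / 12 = 52 / 3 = 17.33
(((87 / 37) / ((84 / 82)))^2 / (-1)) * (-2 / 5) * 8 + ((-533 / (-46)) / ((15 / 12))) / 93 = 12167305222 / 717431295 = 16.96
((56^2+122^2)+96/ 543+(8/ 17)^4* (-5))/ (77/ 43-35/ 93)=272344626629547/ 21375863614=12740.75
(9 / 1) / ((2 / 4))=18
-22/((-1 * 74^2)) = 11/2738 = 0.00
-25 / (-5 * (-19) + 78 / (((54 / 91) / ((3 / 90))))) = -6750 / 26833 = -0.25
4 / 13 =0.31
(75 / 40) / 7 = 15 / 56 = 0.27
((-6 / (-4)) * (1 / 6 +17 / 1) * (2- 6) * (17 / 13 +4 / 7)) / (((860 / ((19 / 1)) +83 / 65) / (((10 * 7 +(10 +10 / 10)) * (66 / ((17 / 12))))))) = -15693.73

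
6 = 6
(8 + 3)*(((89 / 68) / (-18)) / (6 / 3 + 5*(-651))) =979 / 3981672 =0.00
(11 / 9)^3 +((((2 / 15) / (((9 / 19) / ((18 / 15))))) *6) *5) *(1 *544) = 20099839 / 3645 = 5514.36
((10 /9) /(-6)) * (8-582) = 2870 /27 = 106.30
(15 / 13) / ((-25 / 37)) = -111 / 65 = -1.71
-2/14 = -1/7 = -0.14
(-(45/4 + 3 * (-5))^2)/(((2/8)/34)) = -3825/2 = -1912.50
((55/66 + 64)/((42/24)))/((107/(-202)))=-157156/2247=-69.94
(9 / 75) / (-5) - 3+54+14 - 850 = -98128 / 125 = -785.02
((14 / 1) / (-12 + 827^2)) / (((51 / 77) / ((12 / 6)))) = 2156 / 34879767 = 0.00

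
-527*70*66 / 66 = -36890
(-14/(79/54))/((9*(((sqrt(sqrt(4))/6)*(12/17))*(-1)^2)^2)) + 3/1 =-5595/158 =-35.41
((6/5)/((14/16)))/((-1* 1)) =-48/35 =-1.37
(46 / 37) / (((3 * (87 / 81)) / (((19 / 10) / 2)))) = 3933 / 10730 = 0.37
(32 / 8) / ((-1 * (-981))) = 4 / 981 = 0.00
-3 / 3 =-1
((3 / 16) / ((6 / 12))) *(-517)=-1551 / 8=-193.88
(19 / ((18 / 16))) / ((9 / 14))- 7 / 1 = 1561 / 81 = 19.27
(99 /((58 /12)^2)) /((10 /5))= 1782 /841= 2.12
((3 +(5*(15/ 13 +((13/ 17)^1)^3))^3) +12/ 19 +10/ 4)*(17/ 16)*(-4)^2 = 5139492380834466797/ 582378085719326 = 8825.01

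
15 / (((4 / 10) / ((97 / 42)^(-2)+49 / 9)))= 11922925 / 56454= 211.20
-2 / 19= -0.11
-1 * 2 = -2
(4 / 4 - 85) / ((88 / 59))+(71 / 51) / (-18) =-284741 / 5049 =-56.40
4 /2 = 2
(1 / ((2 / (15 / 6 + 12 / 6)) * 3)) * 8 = 6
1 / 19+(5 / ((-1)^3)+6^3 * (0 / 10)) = -94 / 19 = -4.95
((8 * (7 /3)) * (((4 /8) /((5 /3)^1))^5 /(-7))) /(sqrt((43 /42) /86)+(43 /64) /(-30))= -0.07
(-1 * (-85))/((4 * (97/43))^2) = 157165/150544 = 1.04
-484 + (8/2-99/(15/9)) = -2697/5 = -539.40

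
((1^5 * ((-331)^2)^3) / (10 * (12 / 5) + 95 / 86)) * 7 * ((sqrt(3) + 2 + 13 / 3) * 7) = 5541948605353576934 * sqrt(3) / 2159 + 105297023501717961746 / 6477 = 20703077531873026.13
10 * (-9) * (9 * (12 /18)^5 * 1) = -320 /3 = -106.67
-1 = -1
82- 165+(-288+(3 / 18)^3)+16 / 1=-76679 / 216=-355.00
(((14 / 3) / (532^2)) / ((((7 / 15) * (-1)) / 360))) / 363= -75 / 2140369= -0.00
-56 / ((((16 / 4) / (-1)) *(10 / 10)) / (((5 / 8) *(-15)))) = -525 / 4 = -131.25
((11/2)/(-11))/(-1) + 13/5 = 31/10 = 3.10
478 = 478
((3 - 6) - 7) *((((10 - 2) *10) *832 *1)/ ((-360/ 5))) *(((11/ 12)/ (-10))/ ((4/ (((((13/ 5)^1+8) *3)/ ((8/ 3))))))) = -7579/ 3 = -2526.33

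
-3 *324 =-972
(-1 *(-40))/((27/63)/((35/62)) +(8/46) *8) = 18.60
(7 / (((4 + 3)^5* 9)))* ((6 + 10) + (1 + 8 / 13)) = 229 / 280917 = 0.00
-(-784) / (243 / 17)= 13328 / 243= 54.85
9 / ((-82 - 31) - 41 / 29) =-87 / 1106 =-0.08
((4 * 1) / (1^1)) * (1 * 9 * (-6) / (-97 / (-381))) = -82296 / 97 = -848.41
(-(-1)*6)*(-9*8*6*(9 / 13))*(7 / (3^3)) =-6048 / 13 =-465.23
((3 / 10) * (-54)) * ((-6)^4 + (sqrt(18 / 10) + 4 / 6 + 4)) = -105354 / 5-243 * sqrt(5) / 25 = -21092.53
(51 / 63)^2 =289 / 441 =0.66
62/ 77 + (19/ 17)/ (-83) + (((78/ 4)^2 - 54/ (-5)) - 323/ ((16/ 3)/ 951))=-497195579697/ 8691760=-57203.10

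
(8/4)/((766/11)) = 11/383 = 0.03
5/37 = 0.14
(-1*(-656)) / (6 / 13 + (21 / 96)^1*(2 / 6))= 1227.42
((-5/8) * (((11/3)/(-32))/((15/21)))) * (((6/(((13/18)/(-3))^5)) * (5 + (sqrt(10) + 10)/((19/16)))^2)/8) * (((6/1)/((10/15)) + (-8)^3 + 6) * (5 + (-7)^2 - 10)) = 6161107572649260 * sqrt(10)/134036773 + 408233779703431605/1072294184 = 526067240.53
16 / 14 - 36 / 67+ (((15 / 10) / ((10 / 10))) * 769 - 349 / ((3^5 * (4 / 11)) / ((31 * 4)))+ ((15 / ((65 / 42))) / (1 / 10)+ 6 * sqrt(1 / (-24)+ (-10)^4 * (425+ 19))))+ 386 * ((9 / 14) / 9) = 2337477761 / 2963142+ sqrt(639359994) / 2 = 13431.64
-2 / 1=-2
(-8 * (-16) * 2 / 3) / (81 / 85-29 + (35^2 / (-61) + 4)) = -1.93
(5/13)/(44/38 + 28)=95/7202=0.01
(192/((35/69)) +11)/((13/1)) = 13633/455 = 29.96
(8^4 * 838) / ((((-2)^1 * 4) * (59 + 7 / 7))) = -107264 / 15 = -7150.93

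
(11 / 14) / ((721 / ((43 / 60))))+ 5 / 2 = 1514573 / 605640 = 2.50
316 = 316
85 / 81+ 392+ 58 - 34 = 33781 / 81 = 417.05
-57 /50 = -1.14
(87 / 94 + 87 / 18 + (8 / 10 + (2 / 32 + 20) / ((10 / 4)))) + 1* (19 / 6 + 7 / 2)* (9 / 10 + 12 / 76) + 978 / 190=151061 / 5640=26.78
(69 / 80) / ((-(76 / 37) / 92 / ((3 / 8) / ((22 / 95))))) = -176157 / 2816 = -62.56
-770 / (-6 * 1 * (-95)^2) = 77 / 5415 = 0.01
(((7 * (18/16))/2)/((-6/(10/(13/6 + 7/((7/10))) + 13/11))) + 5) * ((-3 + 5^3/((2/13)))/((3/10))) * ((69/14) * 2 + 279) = 258318468365/89936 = 2872247.69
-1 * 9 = -9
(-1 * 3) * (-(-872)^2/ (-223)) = -2281152/ 223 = -10229.38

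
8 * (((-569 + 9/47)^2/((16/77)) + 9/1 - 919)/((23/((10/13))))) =275001285860/660491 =416358.87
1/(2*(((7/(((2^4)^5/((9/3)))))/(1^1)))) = 524288/21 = 24966.10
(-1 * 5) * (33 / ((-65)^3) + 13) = -3570092 / 54925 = -65.00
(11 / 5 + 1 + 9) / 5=61 / 25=2.44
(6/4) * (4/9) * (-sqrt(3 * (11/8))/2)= -sqrt(66)/12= -0.68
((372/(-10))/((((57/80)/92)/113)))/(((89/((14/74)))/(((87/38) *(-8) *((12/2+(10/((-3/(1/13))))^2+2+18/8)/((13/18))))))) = 788342764667136/2611734281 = 301846.47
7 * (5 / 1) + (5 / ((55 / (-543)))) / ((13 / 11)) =-88 / 13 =-6.77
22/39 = 0.56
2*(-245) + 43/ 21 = -10247/ 21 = -487.95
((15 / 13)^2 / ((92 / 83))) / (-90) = -415 / 31096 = -0.01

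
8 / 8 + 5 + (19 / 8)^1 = 67 / 8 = 8.38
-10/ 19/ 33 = -0.02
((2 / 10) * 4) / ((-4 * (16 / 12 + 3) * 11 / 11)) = -3 / 65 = -0.05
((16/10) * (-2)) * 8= -128/5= -25.60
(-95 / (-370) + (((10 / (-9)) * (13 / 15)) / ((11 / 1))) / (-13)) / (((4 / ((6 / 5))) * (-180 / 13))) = -75283 / 13186800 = -0.01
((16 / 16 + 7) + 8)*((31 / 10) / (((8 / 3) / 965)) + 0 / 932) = 17949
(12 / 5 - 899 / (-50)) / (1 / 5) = 1019 / 10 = 101.90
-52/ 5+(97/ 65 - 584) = -38539/ 65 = -592.91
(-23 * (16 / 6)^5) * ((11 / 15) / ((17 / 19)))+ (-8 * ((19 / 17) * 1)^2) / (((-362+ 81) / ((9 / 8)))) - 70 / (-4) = -1494521800519 / 592013610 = -2524.47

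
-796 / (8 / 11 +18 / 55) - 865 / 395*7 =-1764429 / 2291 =-770.16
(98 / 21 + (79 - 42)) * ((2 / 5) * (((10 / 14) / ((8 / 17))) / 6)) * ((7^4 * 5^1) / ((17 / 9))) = 214375 / 8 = 26796.88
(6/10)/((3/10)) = 2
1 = 1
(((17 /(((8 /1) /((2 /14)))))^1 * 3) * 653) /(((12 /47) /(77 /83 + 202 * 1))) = 8787784721 /18592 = 472664.84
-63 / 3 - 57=-78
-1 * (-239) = 239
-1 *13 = -13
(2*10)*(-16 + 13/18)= -2750/9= -305.56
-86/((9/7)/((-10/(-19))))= -6020/171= -35.20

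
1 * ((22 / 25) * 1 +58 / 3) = 1516 / 75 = 20.21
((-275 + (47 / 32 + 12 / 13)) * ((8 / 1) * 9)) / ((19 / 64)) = -16330320 / 247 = -66114.66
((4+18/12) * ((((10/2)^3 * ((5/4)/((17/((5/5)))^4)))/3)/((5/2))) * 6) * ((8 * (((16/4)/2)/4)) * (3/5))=1650/83521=0.02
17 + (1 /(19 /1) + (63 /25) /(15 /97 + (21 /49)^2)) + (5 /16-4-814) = -403890381 /509200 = -793.19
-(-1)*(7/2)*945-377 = 5861/2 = 2930.50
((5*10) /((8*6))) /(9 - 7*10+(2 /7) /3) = -175 /10232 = -0.02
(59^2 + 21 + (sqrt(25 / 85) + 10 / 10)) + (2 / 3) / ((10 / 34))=sqrt(85) / 17 + 52579 / 15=3505.81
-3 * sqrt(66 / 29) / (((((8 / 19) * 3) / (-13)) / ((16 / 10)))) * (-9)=-2223 * sqrt(1914) / 145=-670.72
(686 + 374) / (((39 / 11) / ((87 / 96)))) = 84535 / 312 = 270.95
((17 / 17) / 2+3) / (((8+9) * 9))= 7 / 306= 0.02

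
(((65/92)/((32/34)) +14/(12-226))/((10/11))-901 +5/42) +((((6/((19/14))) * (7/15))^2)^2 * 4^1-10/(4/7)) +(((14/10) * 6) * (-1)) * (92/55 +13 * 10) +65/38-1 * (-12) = -11483333153407288973/5926905248880000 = -1937.49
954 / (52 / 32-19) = -7632 / 139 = -54.91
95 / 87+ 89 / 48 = 2.95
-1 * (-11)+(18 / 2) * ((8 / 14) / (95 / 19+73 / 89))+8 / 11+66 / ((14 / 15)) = 1661754 / 19943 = 83.33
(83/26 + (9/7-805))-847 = -299849/182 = -1647.52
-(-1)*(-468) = -468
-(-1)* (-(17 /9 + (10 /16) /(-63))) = -947 /504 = -1.88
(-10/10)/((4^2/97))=-97/16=-6.06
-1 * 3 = -3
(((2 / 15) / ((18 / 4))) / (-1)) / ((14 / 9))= -2 / 105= -0.02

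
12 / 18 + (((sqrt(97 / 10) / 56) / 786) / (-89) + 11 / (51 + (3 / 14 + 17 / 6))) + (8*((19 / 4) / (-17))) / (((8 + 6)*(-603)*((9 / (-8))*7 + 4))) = 2196859387 / 2524770045- sqrt(970) / 39174240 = 0.87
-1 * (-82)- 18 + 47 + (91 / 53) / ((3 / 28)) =20197 / 159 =127.03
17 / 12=1.42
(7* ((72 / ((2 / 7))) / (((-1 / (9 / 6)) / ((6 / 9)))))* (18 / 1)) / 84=-378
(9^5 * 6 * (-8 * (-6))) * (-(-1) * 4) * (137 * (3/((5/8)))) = 223664385024/5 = 44732877004.80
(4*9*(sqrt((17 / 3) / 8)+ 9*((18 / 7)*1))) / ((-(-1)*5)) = 3*sqrt(102) / 5+ 5832 / 35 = 172.69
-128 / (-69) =1.86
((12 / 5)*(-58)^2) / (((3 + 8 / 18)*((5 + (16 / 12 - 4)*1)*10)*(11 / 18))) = 9809424 / 59675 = 164.38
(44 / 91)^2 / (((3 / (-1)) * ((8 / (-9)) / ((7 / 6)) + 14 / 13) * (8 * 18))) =-121 / 70434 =-0.00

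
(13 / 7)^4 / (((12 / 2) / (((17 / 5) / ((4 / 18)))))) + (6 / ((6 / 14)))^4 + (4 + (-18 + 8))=1845904811 / 48020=38440.33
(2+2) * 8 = 32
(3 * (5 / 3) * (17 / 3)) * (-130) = -11050 / 3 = -3683.33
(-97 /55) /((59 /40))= -776 /649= -1.20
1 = 1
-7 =-7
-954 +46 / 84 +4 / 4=-952.45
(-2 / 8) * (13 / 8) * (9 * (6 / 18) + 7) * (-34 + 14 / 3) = 715 / 6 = 119.17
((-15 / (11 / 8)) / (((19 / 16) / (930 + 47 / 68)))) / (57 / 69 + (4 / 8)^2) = -931584640 / 117249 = -7945.35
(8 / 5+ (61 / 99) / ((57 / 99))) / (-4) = -761 / 1140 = -0.67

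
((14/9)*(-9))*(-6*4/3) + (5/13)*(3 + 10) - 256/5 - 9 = 284/5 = 56.80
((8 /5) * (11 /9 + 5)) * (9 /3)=448 /15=29.87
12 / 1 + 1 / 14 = 169 / 14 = 12.07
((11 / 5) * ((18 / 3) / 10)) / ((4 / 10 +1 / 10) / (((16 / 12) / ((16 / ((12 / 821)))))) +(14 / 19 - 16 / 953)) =1195062 / 372298075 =0.00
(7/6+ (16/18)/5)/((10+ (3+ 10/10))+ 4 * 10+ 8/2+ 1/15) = 0.02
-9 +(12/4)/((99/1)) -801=-809.97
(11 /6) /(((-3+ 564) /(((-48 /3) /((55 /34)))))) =-16 /495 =-0.03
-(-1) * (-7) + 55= 48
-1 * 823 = -823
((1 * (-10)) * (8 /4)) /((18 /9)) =-10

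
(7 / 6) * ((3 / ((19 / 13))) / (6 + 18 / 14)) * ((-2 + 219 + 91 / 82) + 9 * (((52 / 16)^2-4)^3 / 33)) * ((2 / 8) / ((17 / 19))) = 347356835735 / 12812845056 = 27.11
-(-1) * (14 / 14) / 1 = 1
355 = 355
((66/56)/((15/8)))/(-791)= -22/27685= -0.00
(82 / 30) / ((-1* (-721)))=41 / 10815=0.00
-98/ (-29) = 98/ 29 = 3.38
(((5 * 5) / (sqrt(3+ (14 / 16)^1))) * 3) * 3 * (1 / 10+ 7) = 3195 * sqrt(62) / 31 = 811.53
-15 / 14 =-1.07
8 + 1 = 9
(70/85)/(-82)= -7/697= -0.01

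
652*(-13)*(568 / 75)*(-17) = 81844256 / 75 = 1091256.75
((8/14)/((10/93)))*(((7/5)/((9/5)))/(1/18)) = 372/5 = 74.40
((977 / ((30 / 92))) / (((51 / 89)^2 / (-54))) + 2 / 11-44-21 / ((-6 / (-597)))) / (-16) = 15731183793 / 508640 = 30927.93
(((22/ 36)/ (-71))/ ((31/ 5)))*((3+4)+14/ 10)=-0.01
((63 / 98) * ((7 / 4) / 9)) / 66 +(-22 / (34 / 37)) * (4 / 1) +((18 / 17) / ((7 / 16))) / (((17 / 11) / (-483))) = -130029215 / 152592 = -852.14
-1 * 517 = -517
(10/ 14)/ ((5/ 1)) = 1/ 7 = 0.14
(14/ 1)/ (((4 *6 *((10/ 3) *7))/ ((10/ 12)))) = 1/ 48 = 0.02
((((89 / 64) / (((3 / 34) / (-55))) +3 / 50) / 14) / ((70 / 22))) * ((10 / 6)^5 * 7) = -572063525 / 326592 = -1751.62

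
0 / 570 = 0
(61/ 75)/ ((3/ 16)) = 4.34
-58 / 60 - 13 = -419 / 30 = -13.97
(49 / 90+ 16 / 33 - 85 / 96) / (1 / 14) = 15953 / 7920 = 2.01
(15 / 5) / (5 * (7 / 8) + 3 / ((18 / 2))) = 72 / 113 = 0.64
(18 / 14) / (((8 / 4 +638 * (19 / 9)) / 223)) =18063 / 84980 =0.21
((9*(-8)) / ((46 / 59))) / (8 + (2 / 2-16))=2124 / 161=13.19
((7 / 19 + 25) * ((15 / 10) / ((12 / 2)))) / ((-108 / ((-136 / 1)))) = 4097 / 513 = 7.99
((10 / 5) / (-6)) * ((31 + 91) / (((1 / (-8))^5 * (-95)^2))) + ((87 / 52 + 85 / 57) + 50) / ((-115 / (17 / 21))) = 100151642651 / 680015700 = 147.28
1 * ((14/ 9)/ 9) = 14/ 81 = 0.17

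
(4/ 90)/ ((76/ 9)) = 1/ 190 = 0.01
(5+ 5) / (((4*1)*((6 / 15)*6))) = 25 / 24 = 1.04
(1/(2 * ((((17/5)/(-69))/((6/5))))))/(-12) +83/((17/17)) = 5713/68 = 84.01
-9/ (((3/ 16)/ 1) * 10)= -4.80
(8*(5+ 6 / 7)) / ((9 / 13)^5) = 121784104 / 413343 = 294.63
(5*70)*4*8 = 11200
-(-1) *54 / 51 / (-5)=-18 / 85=-0.21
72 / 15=4.80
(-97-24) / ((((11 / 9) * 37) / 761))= -2036.19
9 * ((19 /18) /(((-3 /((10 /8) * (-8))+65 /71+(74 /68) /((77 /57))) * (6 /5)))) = 44146025 /11270172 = 3.92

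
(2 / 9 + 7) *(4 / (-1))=-260 / 9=-28.89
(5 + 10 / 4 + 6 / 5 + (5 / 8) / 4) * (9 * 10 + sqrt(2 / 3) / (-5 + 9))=798.87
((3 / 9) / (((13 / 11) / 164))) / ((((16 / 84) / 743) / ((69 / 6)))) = 53949973 / 26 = 2074998.96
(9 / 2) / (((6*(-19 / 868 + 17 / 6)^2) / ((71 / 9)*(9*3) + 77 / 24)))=2199103389 / 107194082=20.52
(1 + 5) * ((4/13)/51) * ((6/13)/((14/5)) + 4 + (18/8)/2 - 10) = -0.17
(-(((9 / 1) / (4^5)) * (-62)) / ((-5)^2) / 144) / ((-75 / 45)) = -93 / 1024000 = -0.00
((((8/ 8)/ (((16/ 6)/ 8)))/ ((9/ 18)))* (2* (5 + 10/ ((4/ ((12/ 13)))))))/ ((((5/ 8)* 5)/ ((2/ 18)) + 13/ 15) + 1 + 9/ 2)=136800/ 53807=2.54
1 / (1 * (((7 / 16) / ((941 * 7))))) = 15056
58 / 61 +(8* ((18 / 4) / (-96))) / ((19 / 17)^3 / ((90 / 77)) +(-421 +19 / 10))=42910649083 / 45087614176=0.95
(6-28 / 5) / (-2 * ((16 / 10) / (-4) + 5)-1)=-2 / 51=-0.04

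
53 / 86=0.62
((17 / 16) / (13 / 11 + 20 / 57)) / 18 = 3553 / 92256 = 0.04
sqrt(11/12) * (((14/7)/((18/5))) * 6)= 5 * sqrt(33)/9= 3.19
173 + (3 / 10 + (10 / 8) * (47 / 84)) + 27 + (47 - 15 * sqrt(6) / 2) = 229.63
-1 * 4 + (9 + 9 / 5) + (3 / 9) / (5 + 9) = 1433 / 210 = 6.82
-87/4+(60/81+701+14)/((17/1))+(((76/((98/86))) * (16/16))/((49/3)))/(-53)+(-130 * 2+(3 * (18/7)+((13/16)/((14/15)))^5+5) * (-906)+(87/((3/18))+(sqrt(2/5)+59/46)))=-1844110697939848182559/157770748948119552+sqrt(10)/5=-11687.91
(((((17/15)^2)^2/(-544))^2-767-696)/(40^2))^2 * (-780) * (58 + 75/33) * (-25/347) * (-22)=-42353014892807891113970814761103353/679809123532800000000000000000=-62301.33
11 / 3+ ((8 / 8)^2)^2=4.67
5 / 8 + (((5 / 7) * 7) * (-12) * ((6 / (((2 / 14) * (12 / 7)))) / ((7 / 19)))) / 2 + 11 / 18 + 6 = -143119 / 72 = -1987.76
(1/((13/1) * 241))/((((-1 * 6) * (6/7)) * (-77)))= 1/1240668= 0.00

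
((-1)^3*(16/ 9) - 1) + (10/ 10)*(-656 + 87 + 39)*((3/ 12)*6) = -7180/ 9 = -797.78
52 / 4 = 13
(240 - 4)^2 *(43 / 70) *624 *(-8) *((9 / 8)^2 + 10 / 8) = -2148250416 / 5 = -429650083.20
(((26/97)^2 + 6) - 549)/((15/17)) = -86842987/141135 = -615.32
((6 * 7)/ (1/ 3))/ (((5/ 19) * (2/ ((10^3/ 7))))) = 34200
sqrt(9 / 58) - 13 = -13 + 3* sqrt(58) / 58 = -12.61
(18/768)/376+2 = 96259/48128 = 2.00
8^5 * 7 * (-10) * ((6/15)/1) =-917504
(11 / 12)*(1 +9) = 55 / 6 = 9.17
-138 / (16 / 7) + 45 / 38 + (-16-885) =-145949 / 152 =-960.19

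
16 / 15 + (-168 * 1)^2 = 423376 / 15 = 28225.07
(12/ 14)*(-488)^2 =1428864/ 7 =204123.43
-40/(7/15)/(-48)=25/14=1.79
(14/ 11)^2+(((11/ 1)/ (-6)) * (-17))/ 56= 88483/ 40656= 2.18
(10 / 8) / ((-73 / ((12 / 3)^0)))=-5 / 292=-0.02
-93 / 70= -1.33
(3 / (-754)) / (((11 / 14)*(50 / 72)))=-0.01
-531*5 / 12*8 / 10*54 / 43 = -9558 / 43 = -222.28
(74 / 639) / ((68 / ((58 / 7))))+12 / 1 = 913565 / 76041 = 12.01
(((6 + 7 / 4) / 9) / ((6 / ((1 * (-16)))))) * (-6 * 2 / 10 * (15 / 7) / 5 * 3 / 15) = 124 / 525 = 0.24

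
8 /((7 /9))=72 /7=10.29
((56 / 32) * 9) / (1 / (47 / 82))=2961 / 328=9.03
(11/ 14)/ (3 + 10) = 11/ 182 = 0.06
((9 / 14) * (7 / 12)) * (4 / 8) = 3 / 16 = 0.19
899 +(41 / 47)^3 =93405798 / 103823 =899.66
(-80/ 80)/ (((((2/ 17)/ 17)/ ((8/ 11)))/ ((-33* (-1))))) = -3468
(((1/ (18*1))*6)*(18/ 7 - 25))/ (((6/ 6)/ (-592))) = 92944/ 21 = 4425.90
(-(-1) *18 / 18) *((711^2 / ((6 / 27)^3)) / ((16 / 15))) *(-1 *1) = -5527872135 / 128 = -43186501.05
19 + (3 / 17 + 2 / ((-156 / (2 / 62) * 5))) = 3941323 / 205530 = 19.18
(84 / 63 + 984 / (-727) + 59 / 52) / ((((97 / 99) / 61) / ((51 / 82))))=133769889 / 3099928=43.15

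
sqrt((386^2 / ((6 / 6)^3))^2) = 148996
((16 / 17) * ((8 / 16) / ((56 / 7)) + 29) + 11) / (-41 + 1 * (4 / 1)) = -652 / 629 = -1.04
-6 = -6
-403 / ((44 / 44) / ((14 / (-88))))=2821 / 44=64.11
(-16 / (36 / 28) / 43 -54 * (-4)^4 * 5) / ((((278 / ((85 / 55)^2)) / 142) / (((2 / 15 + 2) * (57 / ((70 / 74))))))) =-12347470797250048 / 1139066775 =-10839988.55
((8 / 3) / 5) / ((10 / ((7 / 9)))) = 28 / 675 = 0.04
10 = 10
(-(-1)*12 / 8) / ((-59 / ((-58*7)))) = 10.32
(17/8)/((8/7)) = 119/64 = 1.86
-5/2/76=-5/152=-0.03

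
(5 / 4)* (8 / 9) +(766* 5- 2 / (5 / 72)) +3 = 171239 / 45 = 3805.31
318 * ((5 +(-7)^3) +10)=-104304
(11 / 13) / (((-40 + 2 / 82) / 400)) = -16400 / 1937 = -8.47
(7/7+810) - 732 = 79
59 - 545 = -486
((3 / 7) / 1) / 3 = 1 / 7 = 0.14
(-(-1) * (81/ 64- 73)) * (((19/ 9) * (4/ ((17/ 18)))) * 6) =-261687/ 68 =-3848.34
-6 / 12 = -1 / 2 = -0.50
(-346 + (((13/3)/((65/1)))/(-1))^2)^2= 6060466801/50625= 119712.92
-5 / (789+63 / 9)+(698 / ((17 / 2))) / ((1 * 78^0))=1111131 / 13532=82.11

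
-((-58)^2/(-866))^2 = -2829124/187489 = -15.09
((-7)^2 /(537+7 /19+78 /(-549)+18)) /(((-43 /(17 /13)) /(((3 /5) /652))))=-8689023 /3518067461480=-0.00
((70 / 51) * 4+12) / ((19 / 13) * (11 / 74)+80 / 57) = 16303976 / 1510841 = 10.79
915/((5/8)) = 1464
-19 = -19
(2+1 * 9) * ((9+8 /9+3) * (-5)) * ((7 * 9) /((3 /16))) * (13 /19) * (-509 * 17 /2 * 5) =200950349600 /57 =3525444729.82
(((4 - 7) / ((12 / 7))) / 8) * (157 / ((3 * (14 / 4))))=-3.27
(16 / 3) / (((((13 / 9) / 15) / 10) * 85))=1440 / 221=6.52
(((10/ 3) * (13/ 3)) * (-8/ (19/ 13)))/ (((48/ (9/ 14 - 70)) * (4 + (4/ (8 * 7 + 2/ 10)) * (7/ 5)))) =230559095/ 8273664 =27.87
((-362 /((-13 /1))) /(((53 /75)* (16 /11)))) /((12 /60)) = 746625 /5512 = 135.45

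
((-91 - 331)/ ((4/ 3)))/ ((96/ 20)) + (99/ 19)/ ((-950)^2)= -4522652729/ 68590000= -65.94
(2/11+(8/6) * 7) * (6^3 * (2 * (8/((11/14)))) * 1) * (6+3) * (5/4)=56972160/121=470844.30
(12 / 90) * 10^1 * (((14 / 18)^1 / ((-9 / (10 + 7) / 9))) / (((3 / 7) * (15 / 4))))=-13328 / 1215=-10.97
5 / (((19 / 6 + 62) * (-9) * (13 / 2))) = -0.00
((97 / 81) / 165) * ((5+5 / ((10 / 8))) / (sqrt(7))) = 97 * sqrt(7) / 10395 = 0.02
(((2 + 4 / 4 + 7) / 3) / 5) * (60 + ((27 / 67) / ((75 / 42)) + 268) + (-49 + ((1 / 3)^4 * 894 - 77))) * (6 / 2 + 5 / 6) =545.00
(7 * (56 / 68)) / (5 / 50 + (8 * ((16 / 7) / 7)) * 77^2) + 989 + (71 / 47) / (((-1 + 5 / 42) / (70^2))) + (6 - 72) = -34246348140611 / 4578747003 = -7479.41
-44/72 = -11/18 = -0.61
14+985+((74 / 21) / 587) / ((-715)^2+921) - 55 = 2979841606261 / 3156611871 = 944.00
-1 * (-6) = 6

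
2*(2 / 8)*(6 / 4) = 3 / 4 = 0.75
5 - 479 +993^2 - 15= 985560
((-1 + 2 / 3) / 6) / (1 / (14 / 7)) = -1 / 9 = -0.11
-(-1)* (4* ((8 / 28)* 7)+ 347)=355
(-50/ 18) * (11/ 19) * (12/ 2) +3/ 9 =-177/ 19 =-9.32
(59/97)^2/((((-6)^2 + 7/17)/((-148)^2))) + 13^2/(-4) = 4200567133/23296684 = 180.31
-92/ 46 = -2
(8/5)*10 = 16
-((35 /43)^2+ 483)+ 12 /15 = -4464064 /9245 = -482.86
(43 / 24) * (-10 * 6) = -215 / 2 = -107.50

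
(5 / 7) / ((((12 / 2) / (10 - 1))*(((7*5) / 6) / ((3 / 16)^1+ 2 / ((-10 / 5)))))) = -117 / 784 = -0.15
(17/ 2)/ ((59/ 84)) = 714/ 59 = 12.10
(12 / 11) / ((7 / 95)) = 1140 / 77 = 14.81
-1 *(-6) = 6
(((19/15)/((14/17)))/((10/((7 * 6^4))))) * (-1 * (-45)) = 313956/5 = 62791.20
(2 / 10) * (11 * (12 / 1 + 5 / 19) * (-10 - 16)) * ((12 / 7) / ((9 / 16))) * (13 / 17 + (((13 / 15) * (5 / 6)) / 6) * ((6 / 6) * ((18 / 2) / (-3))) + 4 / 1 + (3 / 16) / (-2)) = -2812256876 / 305235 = -9213.42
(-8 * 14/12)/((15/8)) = -4.98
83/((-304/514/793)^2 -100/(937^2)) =-732290.60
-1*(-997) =997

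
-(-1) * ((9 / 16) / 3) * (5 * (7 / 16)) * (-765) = -80325 / 256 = -313.77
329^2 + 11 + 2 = 108254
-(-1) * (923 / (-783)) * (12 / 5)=-3692 / 1305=-2.83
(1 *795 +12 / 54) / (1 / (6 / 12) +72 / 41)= 293437 / 1386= 211.72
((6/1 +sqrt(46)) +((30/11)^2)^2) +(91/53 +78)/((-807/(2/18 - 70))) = 75.01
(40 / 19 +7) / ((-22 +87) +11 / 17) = 2941 / 21204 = 0.14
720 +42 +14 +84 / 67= 52076 / 67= 777.25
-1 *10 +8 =-2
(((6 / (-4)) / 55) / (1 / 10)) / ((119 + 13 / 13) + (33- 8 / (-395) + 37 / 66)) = -7110 / 4003853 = -0.00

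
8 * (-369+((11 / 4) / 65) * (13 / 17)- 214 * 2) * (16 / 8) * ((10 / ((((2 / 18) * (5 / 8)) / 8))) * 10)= -2497250304 / 17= -146897076.71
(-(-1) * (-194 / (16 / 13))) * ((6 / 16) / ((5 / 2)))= -3783 / 160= -23.64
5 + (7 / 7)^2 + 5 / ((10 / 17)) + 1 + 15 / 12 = 67 / 4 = 16.75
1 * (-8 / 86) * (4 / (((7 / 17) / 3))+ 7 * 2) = -1208 / 301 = -4.01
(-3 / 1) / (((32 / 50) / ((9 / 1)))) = -675 / 16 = -42.19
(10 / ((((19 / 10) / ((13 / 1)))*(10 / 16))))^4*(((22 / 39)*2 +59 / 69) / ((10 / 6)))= 512290062336000 / 2997383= 170912446.74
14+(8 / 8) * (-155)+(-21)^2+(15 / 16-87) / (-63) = 33753 / 112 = 301.37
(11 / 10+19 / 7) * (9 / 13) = 2403 / 910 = 2.64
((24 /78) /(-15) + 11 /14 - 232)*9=-1893813 /910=-2081.11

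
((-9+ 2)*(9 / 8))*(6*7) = -1323 / 4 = -330.75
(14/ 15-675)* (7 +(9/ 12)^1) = -313441/ 60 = -5224.02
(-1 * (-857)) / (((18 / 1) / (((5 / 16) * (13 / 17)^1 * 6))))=55705 / 816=68.27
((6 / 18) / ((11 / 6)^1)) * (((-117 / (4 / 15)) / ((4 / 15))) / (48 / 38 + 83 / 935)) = -42514875 / 192136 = -221.27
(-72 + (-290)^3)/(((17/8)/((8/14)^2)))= -3121801216/833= -3747660.52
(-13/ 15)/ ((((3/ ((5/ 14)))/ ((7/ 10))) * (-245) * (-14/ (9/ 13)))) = -0.00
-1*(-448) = 448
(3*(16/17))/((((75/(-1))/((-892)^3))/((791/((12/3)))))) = 5283748139.37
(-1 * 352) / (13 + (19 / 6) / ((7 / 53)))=-14784 / 1553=-9.52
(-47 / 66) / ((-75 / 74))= 1739 / 2475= 0.70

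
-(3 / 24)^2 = -1 / 64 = -0.02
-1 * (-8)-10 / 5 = 6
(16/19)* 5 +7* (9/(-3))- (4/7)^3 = -110633/6517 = -16.98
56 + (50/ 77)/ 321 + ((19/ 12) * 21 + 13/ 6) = 9038383/ 98868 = 91.42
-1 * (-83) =83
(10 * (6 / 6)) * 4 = 40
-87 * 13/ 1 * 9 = -10179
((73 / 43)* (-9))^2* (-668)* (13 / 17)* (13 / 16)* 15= -182736445905 / 125732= -1453380.57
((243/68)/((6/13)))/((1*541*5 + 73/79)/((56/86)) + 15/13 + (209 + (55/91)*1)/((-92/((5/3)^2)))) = 74618739/39998464076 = 0.00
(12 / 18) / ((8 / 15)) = 5 / 4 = 1.25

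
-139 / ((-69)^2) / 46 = -139 / 219006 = -0.00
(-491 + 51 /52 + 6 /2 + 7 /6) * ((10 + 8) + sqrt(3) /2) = -227379 /26 - 75793 * sqrt(3) /312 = -9166.11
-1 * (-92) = 92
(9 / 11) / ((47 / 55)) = 45 / 47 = 0.96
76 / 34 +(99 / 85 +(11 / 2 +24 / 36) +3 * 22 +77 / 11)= 82.57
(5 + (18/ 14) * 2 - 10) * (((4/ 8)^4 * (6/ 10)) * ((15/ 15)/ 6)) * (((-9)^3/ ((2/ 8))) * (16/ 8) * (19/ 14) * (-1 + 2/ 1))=235467/ 1960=120.14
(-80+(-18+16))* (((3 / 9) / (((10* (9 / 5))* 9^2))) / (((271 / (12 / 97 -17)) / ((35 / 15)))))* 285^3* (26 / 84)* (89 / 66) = 66578914621375 / 2529545436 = 26320.51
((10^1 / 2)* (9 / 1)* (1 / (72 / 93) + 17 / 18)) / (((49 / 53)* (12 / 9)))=18285 / 224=81.63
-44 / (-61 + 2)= 0.75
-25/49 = -0.51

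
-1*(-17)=17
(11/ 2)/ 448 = 11/ 896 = 0.01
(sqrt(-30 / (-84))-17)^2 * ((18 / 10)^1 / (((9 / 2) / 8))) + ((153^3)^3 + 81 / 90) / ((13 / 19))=12220937245115866479539 / 182-272 * sqrt(70) / 35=67148006841295969602.78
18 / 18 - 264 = -263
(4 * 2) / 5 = 8 / 5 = 1.60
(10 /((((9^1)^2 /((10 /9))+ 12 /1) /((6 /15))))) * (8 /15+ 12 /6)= 304 /2547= 0.12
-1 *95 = -95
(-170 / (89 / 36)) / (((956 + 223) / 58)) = -39440 / 11659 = -3.38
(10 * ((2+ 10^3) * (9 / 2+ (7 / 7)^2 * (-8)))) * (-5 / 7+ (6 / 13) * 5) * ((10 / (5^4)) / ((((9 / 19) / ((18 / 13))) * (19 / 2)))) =-232464 / 845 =-275.11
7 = 7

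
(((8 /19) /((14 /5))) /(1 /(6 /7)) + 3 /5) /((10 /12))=20358 /23275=0.87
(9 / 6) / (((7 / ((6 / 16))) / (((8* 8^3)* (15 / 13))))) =379.78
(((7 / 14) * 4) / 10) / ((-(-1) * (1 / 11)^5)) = 161051 / 5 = 32210.20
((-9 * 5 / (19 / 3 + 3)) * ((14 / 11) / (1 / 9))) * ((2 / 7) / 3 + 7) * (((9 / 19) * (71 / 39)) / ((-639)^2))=-0.00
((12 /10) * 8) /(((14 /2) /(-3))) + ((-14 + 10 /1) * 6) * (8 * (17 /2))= -57264 /35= -1636.11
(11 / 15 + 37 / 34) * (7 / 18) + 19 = 180923 / 9180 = 19.71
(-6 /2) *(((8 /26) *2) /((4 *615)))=-2 /2665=-0.00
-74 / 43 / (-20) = 37 / 430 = 0.09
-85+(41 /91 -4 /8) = -15479 /182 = -85.05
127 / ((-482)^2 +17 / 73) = 0.00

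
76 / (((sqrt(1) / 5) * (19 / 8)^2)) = 1280 / 19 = 67.37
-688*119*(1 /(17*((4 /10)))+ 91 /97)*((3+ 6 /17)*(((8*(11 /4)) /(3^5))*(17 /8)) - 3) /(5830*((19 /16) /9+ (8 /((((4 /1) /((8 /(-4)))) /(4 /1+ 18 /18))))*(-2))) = 4383807344 /4902123435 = 0.89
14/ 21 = 0.67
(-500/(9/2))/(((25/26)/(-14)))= 14560/9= 1617.78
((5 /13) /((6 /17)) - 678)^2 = 2787734401 /6084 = 458207.50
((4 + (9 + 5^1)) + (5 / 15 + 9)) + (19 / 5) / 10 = 4157 / 150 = 27.71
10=10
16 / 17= 0.94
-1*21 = -21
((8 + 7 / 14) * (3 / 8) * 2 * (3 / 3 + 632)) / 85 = 47.48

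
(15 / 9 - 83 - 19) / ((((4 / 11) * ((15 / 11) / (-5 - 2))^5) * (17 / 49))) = 439145954847523 / 154912500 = 2834800.00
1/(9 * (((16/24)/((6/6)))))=1/6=0.17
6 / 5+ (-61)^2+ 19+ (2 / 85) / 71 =22578144 / 6035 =3741.20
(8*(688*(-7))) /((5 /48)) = -1849344 /5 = -369868.80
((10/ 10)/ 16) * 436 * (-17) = -1853/ 4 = -463.25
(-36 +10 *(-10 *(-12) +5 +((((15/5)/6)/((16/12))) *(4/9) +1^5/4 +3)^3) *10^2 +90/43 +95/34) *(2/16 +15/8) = 26029743779/78948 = 329707.45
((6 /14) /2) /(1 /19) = 57 /14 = 4.07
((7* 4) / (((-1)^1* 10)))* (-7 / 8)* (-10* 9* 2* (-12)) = 5292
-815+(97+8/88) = -7897/11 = -717.91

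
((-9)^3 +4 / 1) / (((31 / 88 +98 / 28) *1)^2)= -5614400 / 114921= -48.85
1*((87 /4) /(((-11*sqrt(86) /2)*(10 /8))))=-87*sqrt(86) /2365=-0.34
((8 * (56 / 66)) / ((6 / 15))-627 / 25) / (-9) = 6691 / 7425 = 0.90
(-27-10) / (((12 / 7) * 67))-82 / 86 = -44101 / 34572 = -1.28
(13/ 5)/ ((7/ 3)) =39/ 35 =1.11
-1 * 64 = -64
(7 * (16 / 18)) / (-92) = -14 / 207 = -0.07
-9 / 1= -9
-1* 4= -4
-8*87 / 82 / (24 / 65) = -1885 / 82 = -22.99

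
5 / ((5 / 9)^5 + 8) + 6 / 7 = 702831 / 475517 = 1.48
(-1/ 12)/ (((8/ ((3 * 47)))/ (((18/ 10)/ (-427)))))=423/ 68320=0.01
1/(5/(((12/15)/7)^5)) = 1024/262609375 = 0.00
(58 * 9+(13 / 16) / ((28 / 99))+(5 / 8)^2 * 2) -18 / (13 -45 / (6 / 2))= 239525 / 448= 534.65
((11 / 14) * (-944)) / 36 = -1298 / 63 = -20.60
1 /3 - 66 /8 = -95 /12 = -7.92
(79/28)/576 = 79/16128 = 0.00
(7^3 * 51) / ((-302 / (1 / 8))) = -17493 / 2416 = -7.24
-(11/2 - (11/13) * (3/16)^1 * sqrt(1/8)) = -11/2 + 33 * sqrt(2)/832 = -5.44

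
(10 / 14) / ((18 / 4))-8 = -494 / 63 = -7.84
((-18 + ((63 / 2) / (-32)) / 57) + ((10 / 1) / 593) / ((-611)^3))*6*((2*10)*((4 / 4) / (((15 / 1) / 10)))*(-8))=11531.05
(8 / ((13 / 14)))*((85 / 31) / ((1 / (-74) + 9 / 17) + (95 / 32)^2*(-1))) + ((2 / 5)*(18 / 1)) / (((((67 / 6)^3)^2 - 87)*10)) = -1980882843044603167616 / 695790195576190142025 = -2.85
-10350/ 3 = -3450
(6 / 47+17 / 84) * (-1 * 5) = -6515 / 3948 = -1.65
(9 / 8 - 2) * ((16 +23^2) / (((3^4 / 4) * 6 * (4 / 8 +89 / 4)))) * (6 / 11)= -1090 / 11583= -0.09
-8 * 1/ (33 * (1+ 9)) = -4/ 165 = -0.02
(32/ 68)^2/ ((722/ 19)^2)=16/ 104329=0.00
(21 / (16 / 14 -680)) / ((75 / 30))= -49 / 3960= -0.01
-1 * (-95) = 95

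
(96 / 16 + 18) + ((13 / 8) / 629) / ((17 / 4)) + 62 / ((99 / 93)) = 58042033 / 705738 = 82.24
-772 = -772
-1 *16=-16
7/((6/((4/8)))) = 7/12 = 0.58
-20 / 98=-10 / 49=-0.20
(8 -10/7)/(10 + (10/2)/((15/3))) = 46/77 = 0.60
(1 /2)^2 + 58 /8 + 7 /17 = 269 /34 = 7.91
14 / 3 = 4.67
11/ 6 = 1.83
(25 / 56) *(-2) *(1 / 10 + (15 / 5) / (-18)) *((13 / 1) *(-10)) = -325 / 42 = -7.74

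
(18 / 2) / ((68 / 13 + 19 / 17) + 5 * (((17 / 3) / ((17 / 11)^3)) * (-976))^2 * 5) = 87947613 / 548452671655651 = 0.00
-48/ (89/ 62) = -2976/ 89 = -33.44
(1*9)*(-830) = -7470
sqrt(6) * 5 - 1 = -1 + 5 * sqrt(6) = 11.25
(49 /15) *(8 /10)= 196 /75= 2.61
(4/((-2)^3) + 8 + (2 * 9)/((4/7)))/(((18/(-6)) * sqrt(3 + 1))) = -13/2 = -6.50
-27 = -27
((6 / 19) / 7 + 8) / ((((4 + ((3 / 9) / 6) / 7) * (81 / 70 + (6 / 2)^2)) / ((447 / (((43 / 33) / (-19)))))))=-441939960 / 343097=-1288.09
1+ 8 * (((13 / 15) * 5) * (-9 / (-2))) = 157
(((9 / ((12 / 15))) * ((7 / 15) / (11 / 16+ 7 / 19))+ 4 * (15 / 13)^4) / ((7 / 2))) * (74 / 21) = 5455568896 / 449235969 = 12.14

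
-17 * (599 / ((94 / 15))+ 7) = -163931 / 94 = -1743.95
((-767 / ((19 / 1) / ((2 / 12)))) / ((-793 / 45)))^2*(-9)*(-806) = 2840757075 / 2686562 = 1057.39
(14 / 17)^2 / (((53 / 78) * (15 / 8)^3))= 0.15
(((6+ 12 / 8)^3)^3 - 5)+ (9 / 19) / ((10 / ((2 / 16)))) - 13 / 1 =3652118265393 / 48640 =75084668.29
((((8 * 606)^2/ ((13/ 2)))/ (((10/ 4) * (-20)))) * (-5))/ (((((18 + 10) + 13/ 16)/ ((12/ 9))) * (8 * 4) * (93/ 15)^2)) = 78343680/ 5759273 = 13.60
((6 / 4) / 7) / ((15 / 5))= 1 / 14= 0.07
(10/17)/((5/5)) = 10/17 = 0.59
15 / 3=5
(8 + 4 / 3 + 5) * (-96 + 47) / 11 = -2107 / 33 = -63.85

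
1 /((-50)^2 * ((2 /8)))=1 /625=0.00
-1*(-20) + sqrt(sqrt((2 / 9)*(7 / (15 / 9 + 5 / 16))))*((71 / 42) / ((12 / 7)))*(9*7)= 20 + 497*14^(1 / 4)*285^(3 / 4) / 1140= 78.49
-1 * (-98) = 98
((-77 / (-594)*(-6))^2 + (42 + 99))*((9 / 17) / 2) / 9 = 5735 / 1377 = 4.16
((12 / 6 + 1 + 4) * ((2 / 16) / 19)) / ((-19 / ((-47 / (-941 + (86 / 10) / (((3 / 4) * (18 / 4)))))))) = -44415 / 365883608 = -0.00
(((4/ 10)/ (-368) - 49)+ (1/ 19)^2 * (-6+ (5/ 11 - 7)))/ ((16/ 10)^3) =-11.97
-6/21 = -2/7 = -0.29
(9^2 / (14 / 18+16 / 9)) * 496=361584 / 23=15721.04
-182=-182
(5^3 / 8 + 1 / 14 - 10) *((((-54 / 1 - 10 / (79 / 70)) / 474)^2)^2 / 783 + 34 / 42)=1499422707831145565501 / 325155862792033592886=4.61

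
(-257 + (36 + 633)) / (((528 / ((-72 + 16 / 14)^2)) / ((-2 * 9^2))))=-342085248 / 539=-634666.51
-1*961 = -961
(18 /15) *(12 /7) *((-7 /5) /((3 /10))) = -48 /5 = -9.60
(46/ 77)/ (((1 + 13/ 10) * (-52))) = -0.00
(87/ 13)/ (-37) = -87/ 481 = -0.18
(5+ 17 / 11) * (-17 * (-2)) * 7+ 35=17521 / 11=1592.82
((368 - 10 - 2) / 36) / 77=89 / 693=0.13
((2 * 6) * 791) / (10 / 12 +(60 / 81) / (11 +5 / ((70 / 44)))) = 50744232 / 4735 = 10716.84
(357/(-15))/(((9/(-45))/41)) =4879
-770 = -770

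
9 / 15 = 3 / 5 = 0.60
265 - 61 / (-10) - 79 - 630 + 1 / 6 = -6566 / 15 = -437.73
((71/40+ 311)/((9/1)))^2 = 156525121/129600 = 1207.76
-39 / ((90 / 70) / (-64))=5824 / 3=1941.33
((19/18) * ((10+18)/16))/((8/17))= 2261/576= 3.93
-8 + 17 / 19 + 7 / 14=-251 / 38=-6.61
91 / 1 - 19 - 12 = 60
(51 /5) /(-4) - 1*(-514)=10229 /20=511.45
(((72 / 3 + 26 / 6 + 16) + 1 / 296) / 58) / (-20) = -0.04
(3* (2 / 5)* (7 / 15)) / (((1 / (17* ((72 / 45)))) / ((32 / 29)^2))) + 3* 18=7626446 / 105125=72.55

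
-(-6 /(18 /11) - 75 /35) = 122 /21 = 5.81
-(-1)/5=1/5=0.20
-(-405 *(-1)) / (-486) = 5 / 6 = 0.83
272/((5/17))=4624/5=924.80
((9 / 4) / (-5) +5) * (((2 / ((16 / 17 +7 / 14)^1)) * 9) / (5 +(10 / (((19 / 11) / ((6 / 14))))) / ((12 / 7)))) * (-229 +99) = -1965132 / 1715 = -1145.85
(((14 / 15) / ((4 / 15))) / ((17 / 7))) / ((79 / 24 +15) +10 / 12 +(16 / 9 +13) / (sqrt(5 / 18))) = -79380 / 1210787 +625632 * sqrt(10) / 20583379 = 0.03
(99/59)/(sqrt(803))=0.06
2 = 2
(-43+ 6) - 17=-54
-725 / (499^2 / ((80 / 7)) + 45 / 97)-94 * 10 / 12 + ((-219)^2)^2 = 1166750006655201512 / 507225837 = 2300257442.63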